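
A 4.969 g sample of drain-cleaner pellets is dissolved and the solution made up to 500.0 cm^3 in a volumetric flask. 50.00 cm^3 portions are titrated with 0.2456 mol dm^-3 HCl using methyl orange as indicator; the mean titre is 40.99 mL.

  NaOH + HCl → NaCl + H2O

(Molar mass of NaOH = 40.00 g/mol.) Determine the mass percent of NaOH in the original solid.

81.04 %

n(HCl) per titration = 0.04099 × 0.2456 = 0.01007 mol
n(NaOH) in each aliquot = 0.01007 mol (1:1 ratio)
n(NaOH) in the whole flask = 0.01007 × 500.0/50.00 = 0.1007 mol
mass of NaOH = 0.1007 × 40.00 = 4.027 g
% NaOH = 4.027 / 4.969 × 100 = 81.04 %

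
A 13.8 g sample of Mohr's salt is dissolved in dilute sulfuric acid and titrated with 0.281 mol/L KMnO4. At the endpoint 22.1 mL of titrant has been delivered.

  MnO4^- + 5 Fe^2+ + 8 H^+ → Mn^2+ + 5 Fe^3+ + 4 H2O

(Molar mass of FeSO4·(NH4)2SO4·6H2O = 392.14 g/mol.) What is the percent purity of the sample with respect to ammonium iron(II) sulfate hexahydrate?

88.2 %

n(KMnO4) = 0.0221 L × 0.281 mol/L = 6.21 × 10^-3 mol
From the 5:1 ratio, n(FeSO4·(NH4)2SO4·6H2O) = 5/1 × 6.21 × 10^-3 = 0.0311 mol
mass of FeSO4·(NH4)2SO4·6H2O = 0.0311 × 392.14 g/mol = 12.2 g
% FeSO4·(NH4)2SO4·6H2O = 12.2 / 13.8 × 100 = 88.2 %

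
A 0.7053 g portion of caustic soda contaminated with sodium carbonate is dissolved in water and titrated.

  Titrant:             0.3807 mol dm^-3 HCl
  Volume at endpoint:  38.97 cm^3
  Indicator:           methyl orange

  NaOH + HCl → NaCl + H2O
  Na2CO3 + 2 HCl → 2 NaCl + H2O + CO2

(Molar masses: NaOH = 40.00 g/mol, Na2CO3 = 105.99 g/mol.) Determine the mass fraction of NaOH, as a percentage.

35.32 %

n(HCl) = 0.03897 × 0.3807 = 0.01484 mol
Let x = n(NaOH), y = n(Na2CO3).
Titrant: 1x + 2y = 0.01484;  mass: 40.00x + 105.99y = 0.7053
Solving, x = 6.228 × 10^-3 mol, y = 4.304 × 10^-3 mol
mass of NaOH = 6.228 × 10^-3 × 40.00 = 0.2491 g
% NaOH = 0.2491 / 0.7053 × 100 = 35.32 %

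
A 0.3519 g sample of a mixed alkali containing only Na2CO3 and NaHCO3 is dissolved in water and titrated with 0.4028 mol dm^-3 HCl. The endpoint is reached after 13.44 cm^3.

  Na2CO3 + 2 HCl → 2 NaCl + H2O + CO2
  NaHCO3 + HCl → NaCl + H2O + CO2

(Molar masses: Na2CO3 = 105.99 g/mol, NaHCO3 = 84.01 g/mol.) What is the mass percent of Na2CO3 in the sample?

n(HCl) = 0.01344 × 0.4028 = 5.414 × 10^-3 mol
Let x = n(Na2CO3), y = n(NaHCO3).
Titrant: 2x + 1y = 5.414 × 10^-3;  mass: 105.99x + 84.01y = 0.3519
Solving, x = 1.659 × 10^-3 mol, y = 2.096 × 10^-3 mol
mass of Na2CO3 = 1.659 × 10^-3 × 105.99 = 0.1758 g
% Na2CO3 = 0.1758 / 0.3519 × 100 = 49.96 %

49.96 %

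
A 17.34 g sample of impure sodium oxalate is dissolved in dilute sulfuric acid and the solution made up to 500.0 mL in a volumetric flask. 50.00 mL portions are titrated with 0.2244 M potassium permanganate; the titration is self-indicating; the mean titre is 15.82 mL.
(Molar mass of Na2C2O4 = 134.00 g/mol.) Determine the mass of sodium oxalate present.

11.89 g

2 MnO4^- + 5 C2O4^2- + 16 H^+ → 2 Mn^2+ + 10 CO2 + 8 H2O
n(KMnO4) per titration = 0.01582 × 0.2244 = 3.550 × 10^-3 mol
From the 5:2 ratio, n(Na2C2O4) in each aliquot = 5/2 × 3.550 × 10^-3 = 8.875 × 10^-3 mol
n(Na2C2O4) in the whole flask = 8.875 × 10^-3 × 500.0/50.00 = 0.08875 mol
mass of Na2C2O4 = 0.08875 × 134.00 = 11.89 g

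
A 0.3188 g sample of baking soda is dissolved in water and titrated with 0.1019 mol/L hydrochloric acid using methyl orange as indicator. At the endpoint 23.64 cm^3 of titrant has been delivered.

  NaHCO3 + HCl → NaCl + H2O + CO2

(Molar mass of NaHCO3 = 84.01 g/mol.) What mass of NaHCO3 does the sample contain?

n(HCl) = 0.02364 L × 0.1019 mol/L = 2.409 × 10^-3 mol
n(NaHCO3) = 2.409 × 10^-3 mol (1:1 ratio)
mass of NaHCO3 = 2.409 × 10^-3 × 84.01 g/mol = 0.2024 g

0.2024 g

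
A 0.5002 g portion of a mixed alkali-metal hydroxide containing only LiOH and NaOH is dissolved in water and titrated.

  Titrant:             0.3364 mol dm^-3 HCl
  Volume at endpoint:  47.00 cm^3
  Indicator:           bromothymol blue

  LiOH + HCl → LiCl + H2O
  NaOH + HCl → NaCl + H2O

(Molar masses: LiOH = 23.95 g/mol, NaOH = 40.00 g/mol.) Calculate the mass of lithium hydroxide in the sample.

0.1973 g

n(HCl) = 0.04700 × 0.3364 = 0.01581 mol
Let x = n(LiOH), y = n(NaOH).
Titrant: 1x + 1y = 0.01581;  mass: 23.95x + 40.00y = 0.5002
Solving, x = 8.239 × 10^-3 mol, y = 7.572 × 10^-3 mol
mass of LiOH = 8.239 × 10^-3 × 23.95 = 0.1973 g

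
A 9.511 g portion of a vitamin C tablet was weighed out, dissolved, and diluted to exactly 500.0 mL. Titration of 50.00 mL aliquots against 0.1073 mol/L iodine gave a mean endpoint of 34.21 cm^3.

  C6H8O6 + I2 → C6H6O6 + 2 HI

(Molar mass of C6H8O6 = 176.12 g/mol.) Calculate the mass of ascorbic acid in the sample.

n(I2) per titration = 0.03421 × 0.1073 = 3.671 × 10^-3 mol
n(C6H8O6) in each aliquot = 3.671 × 10^-3 mol (1:1 ratio)
n(C6H8O6) in the whole flask = 3.671 × 10^-3 × 500.0/50.00 = 0.03671 mol
mass of C6H8O6 = 0.03671 × 176.12 = 6.465 g

6.465 g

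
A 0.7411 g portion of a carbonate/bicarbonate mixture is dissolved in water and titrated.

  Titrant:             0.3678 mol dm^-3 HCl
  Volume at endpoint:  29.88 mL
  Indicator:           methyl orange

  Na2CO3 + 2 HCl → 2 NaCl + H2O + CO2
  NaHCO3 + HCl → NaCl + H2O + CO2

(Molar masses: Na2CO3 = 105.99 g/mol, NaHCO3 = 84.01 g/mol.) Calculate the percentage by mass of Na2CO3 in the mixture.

42.00 %

n(HCl) = 0.02988 × 0.3678 = 0.01099 mol
Let x = n(Na2CO3), y = n(NaHCO3).
Titrant: 2x + 1y = 0.01099;  mass: 105.99x + 84.01y = 0.7411
Solving, x = 2.937 × 10^-3 mol, y = 5.117 × 10^-3 mol
mass of Na2CO3 = 2.937 × 10^-3 × 105.99 = 0.3113 g
% Na2CO3 = 0.3113 / 0.7411 × 100 = 42.00 %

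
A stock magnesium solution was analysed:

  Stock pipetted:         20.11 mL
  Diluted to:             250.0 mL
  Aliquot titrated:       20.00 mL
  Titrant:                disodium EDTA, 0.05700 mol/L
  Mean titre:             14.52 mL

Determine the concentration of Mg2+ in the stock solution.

0.5144 mol/L

Mg^2+ + EDTA^4- → [Mg(EDTA)]^2-
n(EDTA) = 0.01452 × 0.05700 = 8.276 × 10^-4 mol
n(Mg2+) in the aliquot = 8.276 × 10^-4 mol (1:1 ratio)
[Mg2+]_dilute = 8.276 × 10^-4 / 0.02000 = 0.04138 mol/L
Dilution factor = 250.0 / 20.11 = 12.43
[Mg2+]_stock = 0.04138 × 12.43 = 0.5144 mol/L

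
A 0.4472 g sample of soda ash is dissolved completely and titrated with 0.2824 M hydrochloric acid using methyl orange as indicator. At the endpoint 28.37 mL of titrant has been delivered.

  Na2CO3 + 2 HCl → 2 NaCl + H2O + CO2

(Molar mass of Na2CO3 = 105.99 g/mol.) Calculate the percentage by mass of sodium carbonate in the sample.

n(HCl) = 0.02837 L × 0.2824 mol/L = 8.012 × 10^-3 mol
From the 1:2 ratio, n(Na2CO3) = 1/2 × 8.012 × 10^-3 = 4.006 × 10^-3 mol
mass of Na2CO3 = 4.006 × 10^-3 × 105.99 g/mol = 0.4246 g
% Na2CO3 = 0.4246 / 0.4472 × 100 = 94.94 %

94.94 %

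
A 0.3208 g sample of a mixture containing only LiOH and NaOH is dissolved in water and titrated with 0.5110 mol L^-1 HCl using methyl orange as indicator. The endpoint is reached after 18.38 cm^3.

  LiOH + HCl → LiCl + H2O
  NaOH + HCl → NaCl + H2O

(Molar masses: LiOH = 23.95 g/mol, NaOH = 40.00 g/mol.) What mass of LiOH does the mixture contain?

n(HCl) = 0.01838 × 0.5110 = 9.392 × 10^-3 mol
Let x = n(LiOH), y = n(NaOH).
Titrant: 1x + 1y = 9.392 × 10^-3;  mass: 23.95x + 40.00y = 0.3208
Solving, x = 3.420 × 10^-3 mol, y = 5.972 × 10^-3 mol
mass of LiOH = 3.420 × 10^-3 × 23.95 = 0.08190 g

0.08190 g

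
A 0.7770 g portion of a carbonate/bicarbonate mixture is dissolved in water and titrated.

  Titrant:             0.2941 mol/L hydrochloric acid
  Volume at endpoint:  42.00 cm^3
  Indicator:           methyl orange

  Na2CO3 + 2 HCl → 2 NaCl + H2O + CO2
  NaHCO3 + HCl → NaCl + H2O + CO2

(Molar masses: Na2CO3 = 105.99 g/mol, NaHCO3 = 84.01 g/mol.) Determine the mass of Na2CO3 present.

0.4455 g

n(HCl) = 0.04200 × 0.2941 = 0.01235 mol
Let x = n(Na2CO3), y = n(NaHCO3).
Titrant: 2x + 1y = 0.01235;  mass: 105.99x + 84.01y = 0.7770
Solving, x = 4.203 × 10^-3 mol, y = 3.946 × 10^-3 mol
mass of Na2CO3 = 4.203 × 10^-3 × 105.99 = 0.4455 g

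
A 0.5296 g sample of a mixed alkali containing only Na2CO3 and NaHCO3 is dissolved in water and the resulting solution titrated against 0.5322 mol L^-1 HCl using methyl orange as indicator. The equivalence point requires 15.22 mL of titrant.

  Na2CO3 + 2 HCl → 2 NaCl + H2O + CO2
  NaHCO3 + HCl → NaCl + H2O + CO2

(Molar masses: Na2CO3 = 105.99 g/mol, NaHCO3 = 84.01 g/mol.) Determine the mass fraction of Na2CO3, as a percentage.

n(HCl) = 0.01522 × 0.5322 = 8.100 × 10^-3 mol
Let x = n(Na2CO3), y = n(NaHCO3).
Titrant: 2x + 1y = 8.100 × 10^-3;  mass: 105.99x + 84.01y = 0.5296
Solving, x = 2.433 × 10^-3 mol, y = 3.235 × 10^-3 mol
mass of Na2CO3 = 2.433 × 10^-3 × 105.99 = 0.2578 g
% Na2CO3 = 0.2578 / 0.5296 × 100 = 48.68 %

48.68 %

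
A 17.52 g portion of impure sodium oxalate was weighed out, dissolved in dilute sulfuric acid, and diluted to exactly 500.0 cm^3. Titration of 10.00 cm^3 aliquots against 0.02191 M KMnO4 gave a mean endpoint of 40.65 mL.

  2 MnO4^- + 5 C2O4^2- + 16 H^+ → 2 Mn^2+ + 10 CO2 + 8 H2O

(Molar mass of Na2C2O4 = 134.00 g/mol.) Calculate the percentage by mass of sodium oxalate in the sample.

85.15 %

n(KMnO4) per titration = 0.04065 × 0.02191 = 8.906 × 10^-4 mol
From the 5:2 ratio, n(Na2C2O4) in each aliquot = 5/2 × 8.906 × 10^-4 = 2.227 × 10^-3 mol
n(Na2C2O4) in the whole flask = 2.227 × 10^-3 × 500.0/10.00 = 0.1113 mol
mass of Na2C2O4 = 0.1113 × 134.00 = 14.92 g
% Na2C2O4 = 14.92 / 17.52 × 100 = 85.15 %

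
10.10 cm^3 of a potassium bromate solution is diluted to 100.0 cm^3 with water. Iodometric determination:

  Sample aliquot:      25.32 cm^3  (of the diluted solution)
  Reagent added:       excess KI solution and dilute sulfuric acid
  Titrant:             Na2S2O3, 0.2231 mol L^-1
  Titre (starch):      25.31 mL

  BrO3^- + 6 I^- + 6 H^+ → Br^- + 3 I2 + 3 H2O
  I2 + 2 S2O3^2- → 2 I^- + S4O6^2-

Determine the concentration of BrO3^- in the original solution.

n(S2O3^2-) = 0.02531 × 0.2231 = 5.647 × 10^-3 mol
n(I2) = n(S2O3^2-)/2 = 2.823 × 10^-3 mol
From the 1:3 ratio, n(BrO3^-) in the aliquot = 1/3 × 2.823 × 10^-3 = 9.411 × 10^-4 mol
[BrO3^-]_dilute = 9.411 × 10^-4 / 0.02532 = 0.03717 mol/L
[BrO3^-]_original = 0.03717 × 100.0/10.10 = 0.3680 mol/L

0.3680 mol/L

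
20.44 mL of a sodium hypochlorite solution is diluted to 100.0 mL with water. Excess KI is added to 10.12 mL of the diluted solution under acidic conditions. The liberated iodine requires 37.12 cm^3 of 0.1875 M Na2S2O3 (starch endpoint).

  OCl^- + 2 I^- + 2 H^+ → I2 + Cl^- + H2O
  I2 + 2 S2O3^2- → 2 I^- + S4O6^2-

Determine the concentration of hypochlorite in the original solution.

n(S2O3^2-) = 0.03712 × 0.1875 = 6.960 × 10^-3 mol
n(I2) = n(S2O3^2-)/2 = 3.480 × 10^-3 mol
n(OCl^-) in the aliquot = 3.480 × 10^-3 mol (1:1 ratio)
[OCl^-]_dilute = 3.480 × 10^-3 / 0.01012 = 0.3439 mol/L
[OCl^-]_original = 0.3439 × 100.0/20.44 = 1.682 mol/L

1.682 M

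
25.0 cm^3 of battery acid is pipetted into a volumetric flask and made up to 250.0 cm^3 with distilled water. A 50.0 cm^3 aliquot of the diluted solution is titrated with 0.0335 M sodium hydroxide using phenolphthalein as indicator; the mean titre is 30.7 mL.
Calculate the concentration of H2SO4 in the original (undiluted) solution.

0.103 M

H2SO4 + 2 NaOH → Na2SO4 + 2 H2O
n(NaOH) = 0.0307 × 0.0335 = 1.03 × 10^-3 mol
From the 1:2 ratio, n(H2SO4) in the aliquot = 1/2 × 1.03 × 10^-3 = 5.14 × 10^-4 mol
[H2SO4]_dilute = 5.14 × 10^-4 / 0.0500 = 0.0103 mol/L
Dilution factor = 250.0 / 25.0 = 10.00
[H2SO4]_stock = 0.0103 × 10.00 = 0.103 mol/L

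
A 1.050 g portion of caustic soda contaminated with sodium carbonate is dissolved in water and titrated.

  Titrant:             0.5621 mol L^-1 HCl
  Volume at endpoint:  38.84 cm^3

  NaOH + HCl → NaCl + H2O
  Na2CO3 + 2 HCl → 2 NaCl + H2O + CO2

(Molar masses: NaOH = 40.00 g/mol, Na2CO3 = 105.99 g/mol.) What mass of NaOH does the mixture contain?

0.3293 g

n(HCl) = 0.03884 × 0.5621 = 0.02183 mol
Let x = n(NaOH), y = n(Na2CO3).
Titrant: 1x + 2y = 0.02183;  mass: 40.00x + 105.99y = 1.050
Solving, x = 8.233 × 10^-3 mol, y = 6.800 × 10^-3 mol
mass of NaOH = 8.233 × 10^-3 × 40.00 = 0.3293 g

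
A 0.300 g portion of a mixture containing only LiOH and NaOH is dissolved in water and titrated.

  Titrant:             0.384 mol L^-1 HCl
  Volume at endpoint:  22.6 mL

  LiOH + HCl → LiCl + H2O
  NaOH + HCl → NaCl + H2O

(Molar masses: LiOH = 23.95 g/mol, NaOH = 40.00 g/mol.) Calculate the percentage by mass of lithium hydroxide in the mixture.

23.4 %

n(HCl) = 0.0226 × 0.384 = 8.68 × 10^-3 mol
Let x = n(LiOH), y = n(NaOH).
Titrant: 1x + 1y = 8.68 × 10^-3;  mass: 23.95x + 40.00y = 0.300
Solving, x = 2.94 × 10^-3 mol, y = 5.74 × 10^-3 mol
mass of LiOH = 2.94 × 10^-3 × 23.95 = 0.0703 g
% LiOH = 0.0703 / 0.300 × 100 = 23.4 %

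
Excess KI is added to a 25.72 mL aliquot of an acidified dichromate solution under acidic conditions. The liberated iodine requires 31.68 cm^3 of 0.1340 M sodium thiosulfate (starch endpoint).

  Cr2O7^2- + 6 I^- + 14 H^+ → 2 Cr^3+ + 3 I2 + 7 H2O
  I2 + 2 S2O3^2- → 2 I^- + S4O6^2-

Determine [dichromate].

0.02751 M

n(S2O3^2-) = 0.03168 × 0.1340 = 4.245 × 10^-3 mol
n(I2) = n(S2O3^2-)/2 = 2.123 × 10^-3 mol
From the 1:3 ratio, n(Cr2O7^2-) in the aliquot = 1/3 × 2.123 × 10^-3 = 7.075 × 10^-4 mol
[Cr2O7^2-] = 7.075 × 10^-4 / 0.02572 = 0.02751 mol/L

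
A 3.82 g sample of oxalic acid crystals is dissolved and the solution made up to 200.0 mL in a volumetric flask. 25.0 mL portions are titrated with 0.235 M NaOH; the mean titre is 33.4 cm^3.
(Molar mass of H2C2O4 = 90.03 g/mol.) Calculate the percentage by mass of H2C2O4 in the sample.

H2C2O4 + 2 NaOH → Na2C2O4 + 2 H2O
n(NaOH) per titration = 0.0334 × 0.235 = 7.85 × 10^-3 mol
From the 1:2 ratio, n(H2C2O4) in each aliquot = 1/2 × 7.85 × 10^-3 = 3.92 × 10^-3 mol
n(H2C2O4) in the whole flask = 3.92 × 10^-3 × 200.0/25.0 = 0.0314 mol
mass of H2C2O4 = 0.0314 × 90.03 = 2.83 g
% H2C2O4 = 2.83 / 3.82 × 100 = 74.0 %

74.0 %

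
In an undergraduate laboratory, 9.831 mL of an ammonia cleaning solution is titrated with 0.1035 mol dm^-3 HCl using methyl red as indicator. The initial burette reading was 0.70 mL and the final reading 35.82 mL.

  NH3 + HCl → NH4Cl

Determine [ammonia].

0.3697 mol/L

n(HCl) = 0.03512 L × 0.1035 mol/L = 3.635 × 10^-3 mol
n(NH3) = 3.635 × 10^-3 mol (1:1 mole ratio)
[NH3] = 3.635 × 10^-3 mol / 0.009831 L = 0.3697 mol/L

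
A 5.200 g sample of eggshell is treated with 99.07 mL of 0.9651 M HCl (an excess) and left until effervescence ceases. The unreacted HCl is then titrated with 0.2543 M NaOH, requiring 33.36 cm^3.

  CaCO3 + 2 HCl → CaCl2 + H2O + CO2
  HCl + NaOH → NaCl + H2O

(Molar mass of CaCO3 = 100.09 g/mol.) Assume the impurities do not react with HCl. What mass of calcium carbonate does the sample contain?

n(HCl) added = 0.09907 × 0.9651 = 0.09561 mol
n(NaOH) used in back-titration = 0.03336 × 0.2543 = 8.483 × 10^-3 mol
n(HCl) left over = 8.483 × 10^-3 mol (1:1 ratio)
n(HCl) consumed by analyte = 0.09561 − 8.483 × 10^-3 = 0.08713 mol
From the 1:2 ratio, n(CaCO3) = 1/2 × 0.08713 = 0.04356 mol
mass of CaCO3 = 0.04356 × 100.09 = 4.360 g

4.360 g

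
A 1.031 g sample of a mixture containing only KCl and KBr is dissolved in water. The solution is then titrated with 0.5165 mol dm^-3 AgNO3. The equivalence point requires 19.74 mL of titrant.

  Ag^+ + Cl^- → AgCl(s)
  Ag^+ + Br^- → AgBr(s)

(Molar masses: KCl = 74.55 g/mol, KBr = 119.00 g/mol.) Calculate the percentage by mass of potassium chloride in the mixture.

29.65 %

n(AgNO3) = 0.01974 × 0.5165 = 0.01020 mol
Let x = n(KCl), y = n(KBr).
Titrant: 1x + 1y = 0.01020;  mass: 74.55x + 119.00y = 1.031
Solving, x = 4.101 × 10^-3 mol, y = 6.095 × 10^-3 mol
mass of KCl = 4.101 × 10^-3 × 74.55 = 0.3057 g
% KCl = 0.3057 / 1.031 × 100 = 29.65 %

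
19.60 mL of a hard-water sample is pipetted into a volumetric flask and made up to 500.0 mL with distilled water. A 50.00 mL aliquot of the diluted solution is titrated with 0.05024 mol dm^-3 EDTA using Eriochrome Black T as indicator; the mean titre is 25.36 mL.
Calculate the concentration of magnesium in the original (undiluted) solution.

Mg^2+ + EDTA^4- → [Mg(EDTA)]^2-
n(EDTA) = 0.02536 × 0.05024 = 1.274 × 10^-3 mol
n(Mg2+) in the aliquot = 1.274 × 10^-3 mol (1:1 ratio)
[Mg2+]_dilute = 1.274 × 10^-3 / 0.05000 = 0.02548 mol/L
Dilution factor = 500.0 / 19.60 = 25.51
[Mg2+]_stock = 0.02548 × 25.51 = 0.6500 mol/L

0.6500 mol/L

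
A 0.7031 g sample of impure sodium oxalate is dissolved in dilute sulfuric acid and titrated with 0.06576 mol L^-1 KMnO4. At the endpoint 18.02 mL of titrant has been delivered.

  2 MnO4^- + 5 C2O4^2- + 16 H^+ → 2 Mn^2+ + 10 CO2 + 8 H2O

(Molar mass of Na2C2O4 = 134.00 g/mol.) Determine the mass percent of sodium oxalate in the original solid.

n(KMnO4) = 0.01802 L × 0.06576 mol/L = 1.185 × 10^-3 mol
From the 5:2 ratio, n(Na2C2O4) = 5/2 × 1.185 × 10^-3 = 2.962 × 10^-3 mol
mass of Na2C2O4 = 2.962 × 10^-3 × 134.00 g/mol = 0.3970 g
% Na2C2O4 = 0.3970 / 0.7031 × 100 = 56.46 %

56.46 %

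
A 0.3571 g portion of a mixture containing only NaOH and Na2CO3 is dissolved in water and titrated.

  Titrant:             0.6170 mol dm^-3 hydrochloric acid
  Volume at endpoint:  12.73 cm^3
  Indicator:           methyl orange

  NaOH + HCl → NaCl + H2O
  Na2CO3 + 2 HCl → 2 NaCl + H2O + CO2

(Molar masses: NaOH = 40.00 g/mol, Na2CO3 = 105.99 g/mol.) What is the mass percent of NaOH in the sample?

50.98 %

n(HCl) = 0.01273 × 0.6170 = 7.854 × 10^-3 mol
Let x = n(NaOH), y = n(Na2CO3).
Titrant: 1x + 2y = 7.854 × 10^-3;  mass: 40.00x + 105.99y = 0.3571
Solving, x = 4.551 × 10^-3 mol, y = 1.652 × 10^-3 mol
mass of NaOH = 4.551 × 10^-3 × 40.00 = 0.1821 g
% NaOH = 0.1821 / 0.3571 × 100 = 50.98 %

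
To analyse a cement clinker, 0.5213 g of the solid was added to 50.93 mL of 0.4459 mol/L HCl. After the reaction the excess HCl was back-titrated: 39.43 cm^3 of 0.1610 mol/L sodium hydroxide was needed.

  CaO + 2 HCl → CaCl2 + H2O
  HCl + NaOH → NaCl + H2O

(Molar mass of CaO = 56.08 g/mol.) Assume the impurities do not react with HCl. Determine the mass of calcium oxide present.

0.4588 g

n(HCl) added = 0.05093 × 0.4459 = 0.02271 mol
n(NaOH) used in back-titration = 0.03943 × 0.1610 = 6.348 × 10^-3 mol
n(HCl) left over = 6.348 × 10^-3 mol (1:1 ratio)
n(HCl) consumed by analyte = 0.02271 − 6.348 × 10^-3 = 0.01636 mol
From the 1:2 ratio, n(CaO) = 1/2 × 0.01636 = 8.181 × 10^-3 mol
mass of CaO = 8.181 × 10^-3 × 56.08 = 0.4588 g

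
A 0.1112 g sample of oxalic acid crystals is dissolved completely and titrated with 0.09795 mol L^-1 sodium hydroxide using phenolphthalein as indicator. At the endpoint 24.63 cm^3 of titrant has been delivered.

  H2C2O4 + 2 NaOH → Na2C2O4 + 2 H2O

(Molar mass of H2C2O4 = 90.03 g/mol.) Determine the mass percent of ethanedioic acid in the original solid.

97.66 %

n(NaOH) = 0.02463 L × 0.09795 mol/L = 2.413 × 10^-3 mol
From the 1:2 ratio, n(H2C2O4) = 1/2 × 2.413 × 10^-3 = 1.206 × 10^-3 mol
mass of H2C2O4 = 1.206 × 10^-3 × 90.03 g/mol = 0.1086 g
% H2C2O4 = 0.1086 / 0.1112 × 100 = 97.66 %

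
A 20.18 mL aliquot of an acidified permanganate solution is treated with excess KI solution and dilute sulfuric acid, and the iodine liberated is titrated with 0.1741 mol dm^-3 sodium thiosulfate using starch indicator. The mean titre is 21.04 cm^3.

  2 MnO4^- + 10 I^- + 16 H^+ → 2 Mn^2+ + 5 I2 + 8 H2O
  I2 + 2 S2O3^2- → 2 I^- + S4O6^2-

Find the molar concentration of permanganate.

n(S2O3^2-) = 0.02104 × 0.1741 = 3.663 × 10^-3 mol
n(I2) = n(S2O3^2-)/2 = 1.832 × 10^-3 mol
From the 2:5 ratio, n(MnO4^-) in the aliquot = 2/5 × 1.832 × 10^-3 = 7.326 × 10^-4 mol
[MnO4^-] = 7.326 × 10^-4 / 0.02018 = 0.03630 mol/L

0.03630 mol/L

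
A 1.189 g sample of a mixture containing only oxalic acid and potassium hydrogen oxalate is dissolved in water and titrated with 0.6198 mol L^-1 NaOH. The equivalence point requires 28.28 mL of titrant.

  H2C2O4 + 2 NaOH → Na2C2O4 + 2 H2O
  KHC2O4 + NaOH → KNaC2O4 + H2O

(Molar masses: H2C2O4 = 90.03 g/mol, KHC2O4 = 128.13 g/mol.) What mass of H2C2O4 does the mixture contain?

0.5724 g

n(NaOH) = 0.02828 × 0.6198 = 0.01753 mol
Let x = n(H2C2O4), y = n(KHC2O4).
Titrant: 2x + 1y = 0.01753;  mass: 90.03x + 128.13y = 1.189
Solving, x = 6.358 × 10^-3 mol, y = 4.812 × 10^-3 mol
mass of H2C2O4 = 6.358 × 10^-3 × 90.03 = 0.5724 g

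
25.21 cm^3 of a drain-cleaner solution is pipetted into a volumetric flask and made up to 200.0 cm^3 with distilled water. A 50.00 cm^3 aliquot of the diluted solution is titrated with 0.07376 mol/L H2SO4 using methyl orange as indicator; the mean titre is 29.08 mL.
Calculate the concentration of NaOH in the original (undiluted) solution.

2 NaOH + H2SO4 → Na2SO4 + 2 H2O
n(H2SO4) = 0.02908 × 0.07376 = 2.145 × 10^-3 mol
From the 2:1 ratio, n(NaOH) in the aliquot = 2/1 × 2.145 × 10^-3 = 4.290 × 10^-3 mol
[NaOH]_dilute = 4.290 × 10^-3 / 0.05000 = 0.08580 mol/L
Dilution factor = 200.0 / 25.21 = 7.933
[NaOH]_stock = 0.08580 × 7.933 = 0.6807 mol/L

0.6807 mol/L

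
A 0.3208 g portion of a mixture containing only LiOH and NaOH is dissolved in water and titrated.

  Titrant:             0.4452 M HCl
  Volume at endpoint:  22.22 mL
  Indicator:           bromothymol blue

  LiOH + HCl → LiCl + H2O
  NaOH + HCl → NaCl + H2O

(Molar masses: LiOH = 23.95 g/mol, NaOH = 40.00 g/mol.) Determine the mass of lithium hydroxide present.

n(HCl) = 0.02222 × 0.4452 = 9.892 × 10^-3 mol
Let x = n(LiOH), y = n(NaOH).
Titrant: 1x + 1y = 9.892 × 10^-3;  mass: 23.95x + 40.00y = 0.3208
Solving, x = 4.666 × 10^-3 mol, y = 5.226 × 10^-3 mol
mass of LiOH = 4.666 × 10^-3 × 23.95 = 0.1118 g

0.1118 g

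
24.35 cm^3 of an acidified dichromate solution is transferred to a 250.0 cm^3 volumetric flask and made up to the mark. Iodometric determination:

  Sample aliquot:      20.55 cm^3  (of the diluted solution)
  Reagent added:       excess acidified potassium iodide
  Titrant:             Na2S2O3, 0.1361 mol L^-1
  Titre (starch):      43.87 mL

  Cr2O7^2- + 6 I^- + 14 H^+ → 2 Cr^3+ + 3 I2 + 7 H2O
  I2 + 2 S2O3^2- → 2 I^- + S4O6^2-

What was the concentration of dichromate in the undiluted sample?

n(S2O3^2-) = 0.04387 × 0.1361 = 5.971 × 10^-3 mol
n(I2) = n(S2O3^2-)/2 = 2.985 × 10^-3 mol
From the 1:3 ratio, n(Cr2O7^2-) in the aliquot = 1/3 × 2.985 × 10^-3 = 9.951 × 10^-4 mol
[Cr2O7^2-]_dilute = 9.951 × 10^-4 / 0.02055 = 0.04842 mol/L
[Cr2O7^2-]_original = 0.04842 × 250.0/24.35 = 0.4972 mol/L

0.4972 mol/L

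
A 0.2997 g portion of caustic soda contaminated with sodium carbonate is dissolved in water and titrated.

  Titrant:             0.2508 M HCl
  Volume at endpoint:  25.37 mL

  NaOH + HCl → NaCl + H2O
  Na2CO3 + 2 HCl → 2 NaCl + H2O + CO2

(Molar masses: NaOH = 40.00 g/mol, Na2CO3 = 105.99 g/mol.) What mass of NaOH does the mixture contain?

0.1154 g

n(HCl) = 0.02537 × 0.2508 = 6.363 × 10^-3 mol
Let x = n(NaOH), y = n(Na2CO3).
Titrant: 1x + 2y = 6.363 × 10^-3;  mass: 40.00x + 105.99y = 0.2997
Solving, x = 2.885 × 10^-3 mol, y = 1.739 × 10^-3 mol
mass of NaOH = 2.885 × 10^-3 × 40.00 = 0.1154 g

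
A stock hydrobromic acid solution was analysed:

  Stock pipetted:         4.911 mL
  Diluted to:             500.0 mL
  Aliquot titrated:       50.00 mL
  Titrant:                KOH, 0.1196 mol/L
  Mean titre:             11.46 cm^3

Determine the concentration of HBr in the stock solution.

2.791 mol/L

HBr + KOH → KBr + H2O
n(KOH) = 0.01146 × 0.1196 = 1.371 × 10^-3 mol
n(HBr) in the aliquot = 1.371 × 10^-3 mol (1:1 ratio)
[HBr]_dilute = 1.371 × 10^-3 / 0.05000 = 0.02741 mol/L
Dilution factor = 500.0 / 4.911 = 101.8
[HBr]_stock = 0.02741 × 101.8 = 2.791 mol/L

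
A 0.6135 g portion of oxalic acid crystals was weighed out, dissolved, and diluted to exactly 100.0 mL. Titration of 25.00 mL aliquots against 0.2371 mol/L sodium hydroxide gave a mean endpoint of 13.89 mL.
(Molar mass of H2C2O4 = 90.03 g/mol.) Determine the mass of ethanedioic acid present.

H2C2O4 + 2 NaOH → Na2C2O4 + 2 H2O
n(NaOH) per titration = 0.01389 × 0.2371 = 3.293 × 10^-3 mol
From the 1:2 ratio, n(H2C2O4) in each aliquot = 1/2 × 3.293 × 10^-3 = 1.647 × 10^-3 mol
n(H2C2O4) in the whole flask = 1.647 × 10^-3 × 100.0/25.00 = 6.587 × 10^-3 mol
mass of H2C2O4 = 6.587 × 10^-3 × 90.03 = 0.5930 g

0.5930 g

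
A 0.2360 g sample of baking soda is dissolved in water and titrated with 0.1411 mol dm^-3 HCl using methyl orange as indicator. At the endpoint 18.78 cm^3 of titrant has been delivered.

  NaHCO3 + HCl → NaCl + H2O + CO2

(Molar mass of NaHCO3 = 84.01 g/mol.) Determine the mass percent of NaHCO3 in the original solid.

n(HCl) = 0.01878 L × 0.1411 mol/L = 2.650 × 10^-3 mol
n(NaHCO3) = 2.650 × 10^-3 mol (1:1 ratio)
mass of NaHCO3 = 2.650 × 10^-3 × 84.01 g/mol = 0.2226 g
% NaHCO3 = 0.2226 / 0.2360 × 100 = 94.33 %

94.33 %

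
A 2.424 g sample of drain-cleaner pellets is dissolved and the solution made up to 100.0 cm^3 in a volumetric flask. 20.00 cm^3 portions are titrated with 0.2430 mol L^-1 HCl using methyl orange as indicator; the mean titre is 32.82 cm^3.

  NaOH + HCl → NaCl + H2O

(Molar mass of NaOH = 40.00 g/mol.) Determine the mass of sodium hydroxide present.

1.595 g

n(HCl) per titration = 0.03282 × 0.2430 = 7.975 × 10^-3 mol
n(NaOH) in each aliquot = 7.975 × 10^-3 mol (1:1 ratio)
n(NaOH) in the whole flask = 7.975 × 10^-3 × 100.0/20.00 = 0.03988 mol
mass of NaOH = 0.03988 × 40.00 = 1.595 g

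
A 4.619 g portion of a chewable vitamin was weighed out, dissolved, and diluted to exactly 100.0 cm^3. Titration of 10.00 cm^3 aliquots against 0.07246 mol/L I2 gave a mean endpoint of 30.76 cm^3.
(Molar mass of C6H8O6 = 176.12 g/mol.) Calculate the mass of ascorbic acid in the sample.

C6H8O6 + I2 → C6H6O6 + 2 HI
n(I2) per titration = 0.03076 × 0.07246 = 2.229 × 10^-3 mol
n(C6H8O6) in each aliquot = 2.229 × 10^-3 mol (1:1 ratio)
n(C6H8O6) in the whole flask = 2.229 × 10^-3 × 100.0/10.00 = 0.02229 mol
mass of C6H8O6 = 0.02229 × 176.12 = 3.925 g

3.925 g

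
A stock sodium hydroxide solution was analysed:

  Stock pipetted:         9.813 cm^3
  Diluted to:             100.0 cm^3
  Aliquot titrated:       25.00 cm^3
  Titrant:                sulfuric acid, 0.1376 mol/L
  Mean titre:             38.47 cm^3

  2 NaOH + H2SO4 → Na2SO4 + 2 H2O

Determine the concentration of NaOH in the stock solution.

n(H2SO4) = 0.03847 × 0.1376 = 5.293 × 10^-3 mol
From the 2:1 ratio, n(NaOH) in the aliquot = 2/1 × 5.293 × 10^-3 = 0.01059 mol
[NaOH]_dilute = 0.01059 / 0.02500 = 0.4235 mol/L
Dilution factor = 100.0 / 9.813 = 10.19
[NaOH]_stock = 0.4235 × 10.19 = 4.315 mol/L

4.315 mol/L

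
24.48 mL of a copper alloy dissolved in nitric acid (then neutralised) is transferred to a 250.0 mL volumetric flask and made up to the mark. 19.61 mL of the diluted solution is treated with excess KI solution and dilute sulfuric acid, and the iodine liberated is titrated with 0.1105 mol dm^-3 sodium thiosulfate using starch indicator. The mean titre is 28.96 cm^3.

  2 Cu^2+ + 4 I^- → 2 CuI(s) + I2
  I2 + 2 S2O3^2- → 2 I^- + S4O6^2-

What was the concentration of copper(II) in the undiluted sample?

1.667 mol/L

n(S2O3^2-) = 0.02896 × 0.1105 = 3.200 × 10^-3 mol
n(I2) = n(S2O3^2-)/2 = 1.600 × 10^-3 mol
From the 2:1 ratio, n(Cu2+) in the aliquot = 2/1 × 1.600 × 10^-3 = 3.200 × 10^-3 mol
[Cu2+]_dilute = 3.200 × 10^-3 / 0.01961 = 0.1632 mol/L
[Cu2+]_original = 0.1632 × 250.0/24.48 = 1.667 mol/L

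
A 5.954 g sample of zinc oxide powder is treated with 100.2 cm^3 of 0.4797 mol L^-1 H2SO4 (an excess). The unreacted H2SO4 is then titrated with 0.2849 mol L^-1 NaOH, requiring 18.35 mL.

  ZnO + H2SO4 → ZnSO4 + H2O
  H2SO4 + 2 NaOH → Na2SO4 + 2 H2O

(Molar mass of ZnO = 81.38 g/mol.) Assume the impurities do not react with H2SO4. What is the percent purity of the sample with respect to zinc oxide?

n(H2SO4) added = 0.1002 × 0.4797 = 0.04807 mol
n(NaOH) used in back-titration = 0.01835 × 0.2849 = 5.228 × 10^-3 mol
From the 1:2 ratio, n(H2SO4) left over = 1/2 × 5.228 × 10^-3 = 2.614 × 10^-3 mol
n(H2SO4) consumed by analyte = 0.04807 − 2.614 × 10^-3 = 0.04545 mol
n(ZnO) = 0.04545 mol (1:1 ratio)
mass of ZnO = 0.04545 × 81.38 = 3.699 g
% ZnO = 3.699 / 5.954 × 100 = 62.12 %

62.12 %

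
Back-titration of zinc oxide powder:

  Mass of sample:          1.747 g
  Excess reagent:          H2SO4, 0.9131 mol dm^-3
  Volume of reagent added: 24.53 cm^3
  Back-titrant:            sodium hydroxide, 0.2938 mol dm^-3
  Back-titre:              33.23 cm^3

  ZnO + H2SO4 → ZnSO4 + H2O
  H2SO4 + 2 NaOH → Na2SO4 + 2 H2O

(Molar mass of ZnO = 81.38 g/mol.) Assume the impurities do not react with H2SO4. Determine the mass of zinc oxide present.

1.426 g

n(H2SO4) added = 0.02453 × 0.9131 = 0.02240 mol
n(NaOH) used in back-titration = 0.03323 × 0.2938 = 9.763 × 10^-3 mol
From the 1:2 ratio, n(H2SO4) left over = 1/2 × 9.763 × 10^-3 = 4.881 × 10^-3 mol
n(H2SO4) consumed by analyte = 0.02240 − 4.881 × 10^-3 = 0.01752 mol
n(ZnO) = 0.01752 mol (1:1 ratio)
mass of ZnO = 0.01752 × 81.38 = 1.426 g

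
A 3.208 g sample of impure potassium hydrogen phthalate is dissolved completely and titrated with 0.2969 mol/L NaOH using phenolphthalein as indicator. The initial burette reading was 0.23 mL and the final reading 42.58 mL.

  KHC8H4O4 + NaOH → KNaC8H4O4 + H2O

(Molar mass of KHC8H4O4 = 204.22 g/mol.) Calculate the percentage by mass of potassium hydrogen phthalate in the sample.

n(NaOH) = 0.04235 L × 0.2969 mol/L = 0.01257 mol
n(KHC8H4O4) = 0.01257 mol (1:1 ratio)
mass of KHC8H4O4 = 0.01257 × 204.22 g/mol = 2.568 g
% KHC8H4O4 = 2.568 / 3.208 × 100 = 80.04 %

80.04 %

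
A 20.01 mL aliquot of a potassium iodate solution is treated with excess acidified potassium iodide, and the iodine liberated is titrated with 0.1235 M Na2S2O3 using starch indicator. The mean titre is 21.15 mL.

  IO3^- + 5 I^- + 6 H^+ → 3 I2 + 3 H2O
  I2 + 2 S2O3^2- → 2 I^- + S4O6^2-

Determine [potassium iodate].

n(S2O3^2-) = 0.02115 × 0.1235 = 2.612 × 10^-3 mol
n(I2) = n(S2O3^2-)/2 = 1.306 × 10^-3 mol
From the 1:3 ratio, n(IO3^-) in the aliquot = 1/3 × 1.306 × 10^-3 = 4.353 × 10^-4 mol
[IO3^-] = 4.353 × 10^-4 / 0.02001 = 0.02176 mol/L

0.02176 M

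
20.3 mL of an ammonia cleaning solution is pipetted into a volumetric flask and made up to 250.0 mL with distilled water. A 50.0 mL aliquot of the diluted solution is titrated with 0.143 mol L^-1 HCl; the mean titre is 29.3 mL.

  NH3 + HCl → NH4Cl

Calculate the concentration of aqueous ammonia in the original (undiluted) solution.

1.03 mol/L

n(HCl) = 0.0293 × 0.143 = 4.19 × 10^-3 mol
n(NH3) in the aliquot = 4.19 × 10^-3 mol (1:1 ratio)
[NH3]_dilute = 4.19 × 10^-3 / 0.0500 = 0.0838 mol/L
Dilution factor = 250.0 / 20.3 = 12.32
[NH3]_stock = 0.0838 × 12.32 = 1.03 mol/L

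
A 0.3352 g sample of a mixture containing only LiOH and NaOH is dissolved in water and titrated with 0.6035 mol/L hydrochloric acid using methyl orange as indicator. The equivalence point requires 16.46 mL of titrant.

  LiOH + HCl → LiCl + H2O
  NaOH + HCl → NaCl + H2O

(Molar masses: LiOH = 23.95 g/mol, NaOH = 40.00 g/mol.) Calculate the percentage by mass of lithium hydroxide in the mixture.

n(HCl) = 0.01646 × 0.6035 = 9.934 × 10^-3 mol
Let x = n(LiOH), y = n(NaOH).
Titrant: 1x + 1y = 9.934 × 10^-3;  mass: 23.95x + 40.00y = 0.3352
Solving, x = 3.872 × 10^-3 mol, y = 6.062 × 10^-3 mol
mass of LiOH = 3.872 × 10^-3 × 23.95 = 0.09273 g
% LiOH = 0.09273 / 0.3352 × 100 = 27.66 %

27.66 %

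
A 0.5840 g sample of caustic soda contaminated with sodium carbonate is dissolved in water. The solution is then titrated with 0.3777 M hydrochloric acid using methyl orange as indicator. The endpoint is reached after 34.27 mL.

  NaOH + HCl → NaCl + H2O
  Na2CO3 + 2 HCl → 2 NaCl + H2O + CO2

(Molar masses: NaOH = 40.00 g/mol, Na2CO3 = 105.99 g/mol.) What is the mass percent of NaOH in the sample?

n(HCl) = 0.03427 × 0.3777 = 0.01294 mol
Let x = n(NaOH), y = n(Na2CO3).
Titrant: 1x + 2y = 0.01294;  mass: 40.00x + 105.99y = 0.5840
Solving, x = 7.846 × 10^-3 mol, y = 2.549 × 10^-3 mol
mass of NaOH = 7.846 × 10^-3 × 40.00 = 0.3138 g
% NaOH = 0.3138 / 0.5840 × 100 = 53.74 %

53.74 %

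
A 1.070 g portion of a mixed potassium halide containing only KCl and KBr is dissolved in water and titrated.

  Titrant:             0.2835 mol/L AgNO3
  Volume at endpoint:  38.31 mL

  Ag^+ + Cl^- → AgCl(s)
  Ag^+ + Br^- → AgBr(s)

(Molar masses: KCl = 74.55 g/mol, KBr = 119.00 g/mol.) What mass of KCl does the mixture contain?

n(AgNO3) = 0.03831 × 0.2835 = 0.01086 mol
Let x = n(KCl), y = n(KBr).
Titrant: 1x + 1y = 0.01086;  mass: 74.55x + 119.00y = 1.070
Solving, x = 5.004 × 10^-3 mol, y = 5.856 × 10^-3 mol
mass of KCl = 5.004 × 10^-3 × 74.55 = 0.3731 g

0.3731 g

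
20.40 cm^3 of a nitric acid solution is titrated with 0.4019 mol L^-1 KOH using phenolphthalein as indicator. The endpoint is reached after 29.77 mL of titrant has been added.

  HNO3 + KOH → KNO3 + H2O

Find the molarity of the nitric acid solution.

0.5865 mol/L

n(KOH) = 0.02977 L × 0.4019 mol/L = 0.01196 mol
n(HNO3) = 0.01196 mol (1:1 mole ratio)
[HNO3] = 0.01196 mol / 0.02040 L = 0.5865 mol/L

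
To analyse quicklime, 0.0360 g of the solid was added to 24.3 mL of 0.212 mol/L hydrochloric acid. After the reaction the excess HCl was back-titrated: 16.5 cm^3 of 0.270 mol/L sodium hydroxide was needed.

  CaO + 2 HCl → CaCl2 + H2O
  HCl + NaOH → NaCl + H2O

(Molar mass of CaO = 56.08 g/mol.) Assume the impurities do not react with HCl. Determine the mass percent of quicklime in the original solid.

n(HCl) added = 0.0243 × 0.212 = 5.15 × 10^-3 mol
n(NaOH) used in back-titration = 0.0165 × 0.270 = 4.46 × 10^-3 mol
n(HCl) left over = 4.46 × 10^-3 mol (1:1 ratio)
n(HCl) consumed by analyte = 5.15 × 10^-3 − 4.46 × 10^-3 = 6.97 × 10^-4 mol
From the 1:2 ratio, n(CaO) = 1/2 × 6.97 × 10^-4 = 3.48 × 10^-4 mol
mass of CaO = 3.48 × 10^-4 × 56.08 = 0.0195 g
% CaO = 0.0195 / 0.0360 × 100 = 54.3 %

54.3 %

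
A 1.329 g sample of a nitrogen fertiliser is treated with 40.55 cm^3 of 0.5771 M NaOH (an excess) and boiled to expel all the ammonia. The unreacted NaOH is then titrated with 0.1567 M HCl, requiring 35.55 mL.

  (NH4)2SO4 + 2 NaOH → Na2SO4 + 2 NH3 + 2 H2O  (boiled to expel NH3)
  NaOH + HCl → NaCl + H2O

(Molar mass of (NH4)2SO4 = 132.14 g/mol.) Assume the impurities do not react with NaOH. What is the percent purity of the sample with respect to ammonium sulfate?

88.64 %

n(NaOH) added = 0.04055 × 0.5771 = 0.02340 mol
n(HCl) used in back-titration = 0.03555 × 0.1567 = 5.571 × 10^-3 mol
n(NaOH) left over = 5.571 × 10^-3 mol (1:1 ratio)
n(NaOH) consumed by analyte = 0.02340 − 5.571 × 10^-3 = 0.01783 mol
From the 1:2 ratio, n((NH4)2SO4) = 1/2 × 0.01783 = 8.915 × 10^-3 mol
mass of (NH4)2SO4 = 8.915 × 10^-3 × 132.14 = 1.178 g
% (NH4)2SO4 = 1.178 / 1.329 × 100 = 88.64 %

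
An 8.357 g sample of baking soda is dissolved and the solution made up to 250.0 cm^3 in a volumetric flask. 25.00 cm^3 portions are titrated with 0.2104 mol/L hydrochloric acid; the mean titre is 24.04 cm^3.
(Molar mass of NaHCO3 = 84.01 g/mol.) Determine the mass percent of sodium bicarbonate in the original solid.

50.85 %

NaHCO3 + HCl → NaCl + H2O + CO2
n(HCl) per titration = 0.02404 × 0.2104 = 5.058 × 10^-3 mol
n(NaHCO3) in each aliquot = 5.058 × 10^-3 mol (1:1 ratio)
n(NaHCO3) in the whole flask = 5.058 × 10^-3 × 250.0/25.00 = 0.05058 mol
mass of NaHCO3 = 0.05058 × 84.01 = 4.249 g
% NaHCO3 = 4.249 / 8.357 × 100 = 50.85 %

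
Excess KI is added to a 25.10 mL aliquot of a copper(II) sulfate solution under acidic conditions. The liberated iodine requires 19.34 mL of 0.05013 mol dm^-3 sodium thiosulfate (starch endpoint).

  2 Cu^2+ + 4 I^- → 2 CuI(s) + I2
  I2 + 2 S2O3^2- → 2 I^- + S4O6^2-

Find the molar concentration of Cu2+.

0.03863 mol/L

n(S2O3^2-) = 0.01934 × 0.05013 = 9.695 × 10^-4 mol
n(I2) = n(S2O3^2-)/2 = 4.848 × 10^-4 mol
From the 2:1 ratio, n(Cu2+) in the aliquot = 2/1 × 4.848 × 10^-4 = 9.695 × 10^-4 mol
[Cu2+] = 9.695 × 10^-4 / 0.02510 = 0.03863 mol/L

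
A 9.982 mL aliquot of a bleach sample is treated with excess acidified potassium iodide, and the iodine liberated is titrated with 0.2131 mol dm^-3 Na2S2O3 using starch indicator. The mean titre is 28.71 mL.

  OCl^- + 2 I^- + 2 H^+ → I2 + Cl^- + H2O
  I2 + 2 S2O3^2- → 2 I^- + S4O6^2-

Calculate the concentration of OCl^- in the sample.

0.3065 mol/L

n(S2O3^2-) = 0.02871 × 0.2131 = 6.118 × 10^-3 mol
n(I2) = n(S2O3^2-)/2 = 3.059 × 10^-3 mol
n(OCl^-) in the aliquot = 3.059 × 10^-3 mol (1:1 ratio)
[OCl^-] = 3.059 × 10^-3 / 0.009982 = 0.3065 mol/L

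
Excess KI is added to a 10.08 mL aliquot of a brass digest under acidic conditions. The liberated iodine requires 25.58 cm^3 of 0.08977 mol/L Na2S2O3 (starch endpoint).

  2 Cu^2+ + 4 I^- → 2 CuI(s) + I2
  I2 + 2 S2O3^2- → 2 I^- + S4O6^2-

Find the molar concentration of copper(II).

n(S2O3^2-) = 0.02558 × 0.08977 = 2.296 × 10^-3 mol
n(I2) = n(S2O3^2-)/2 = 1.148 × 10^-3 mol
From the 2:1 ratio, n(Cu2+) in the aliquot = 2/1 × 1.148 × 10^-3 = 2.296 × 10^-3 mol
[Cu2+] = 2.296 × 10^-3 / 0.01008 = 0.2278 mol/L

0.2278 mol/L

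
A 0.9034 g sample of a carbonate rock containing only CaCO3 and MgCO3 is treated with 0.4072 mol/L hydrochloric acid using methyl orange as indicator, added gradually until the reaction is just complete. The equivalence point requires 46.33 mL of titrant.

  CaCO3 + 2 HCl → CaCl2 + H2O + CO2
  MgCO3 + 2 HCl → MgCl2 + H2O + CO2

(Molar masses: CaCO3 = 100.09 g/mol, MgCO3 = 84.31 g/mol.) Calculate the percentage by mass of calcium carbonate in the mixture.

75.91 %

n(HCl) = 0.04633 × 0.4072 = 0.01887 mol
Let x = n(CaCO3), y = n(MgCO3).
Titrant: 2x + 2y = 0.01887;  mass: 100.09x + 84.31y = 0.9034
Solving, x = 6.852 × 10^-3 mol, y = 2.581 × 10^-3 mol
mass of CaCO3 = 6.852 × 10^-3 × 100.09 = 0.6858 g
% CaCO3 = 0.6858 / 0.9034 × 100 = 75.91 %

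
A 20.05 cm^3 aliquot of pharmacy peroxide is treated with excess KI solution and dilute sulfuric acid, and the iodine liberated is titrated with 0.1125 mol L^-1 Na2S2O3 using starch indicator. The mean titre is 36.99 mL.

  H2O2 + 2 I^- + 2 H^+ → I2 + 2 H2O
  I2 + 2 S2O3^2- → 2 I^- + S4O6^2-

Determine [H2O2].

n(S2O3^2-) = 0.03699 × 0.1125 = 4.161 × 10^-3 mol
n(I2) = n(S2O3^2-)/2 = 2.081 × 10^-3 mol
n(H2O2) in the aliquot = 2.081 × 10^-3 mol (1:1 ratio)
[H2O2] = 2.081 × 10^-3 / 0.02005 = 0.1038 mol/L

0.1038 mol/L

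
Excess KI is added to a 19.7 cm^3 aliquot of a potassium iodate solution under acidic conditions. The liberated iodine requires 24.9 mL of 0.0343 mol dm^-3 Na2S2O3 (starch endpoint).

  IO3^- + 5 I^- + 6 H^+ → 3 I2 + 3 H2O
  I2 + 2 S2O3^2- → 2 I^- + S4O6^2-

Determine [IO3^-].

0.00723 mol/L

n(S2O3^2-) = 0.0249 × 0.0343 = 8.54 × 10^-4 mol
n(I2) = n(S2O3^2-)/2 = 4.27 × 10^-4 mol
From the 1:3 ratio, n(IO3^-) in the aliquot = 1/3 × 4.27 × 10^-4 = 1.42 × 10^-4 mol
[IO3^-] = 1.42 × 10^-4 / 0.0197 = 0.00723 mol/L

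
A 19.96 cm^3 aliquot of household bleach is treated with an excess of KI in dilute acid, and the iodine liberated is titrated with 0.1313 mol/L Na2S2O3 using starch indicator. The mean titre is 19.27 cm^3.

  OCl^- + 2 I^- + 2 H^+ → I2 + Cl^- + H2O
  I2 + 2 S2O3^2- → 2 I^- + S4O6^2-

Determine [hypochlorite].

0.06338 mol/L

n(S2O3^2-) = 0.01927 × 0.1313 = 2.530 × 10^-3 mol
n(I2) = n(S2O3^2-)/2 = 1.265 × 10^-3 mol
n(OCl^-) in the aliquot = 1.265 × 10^-3 mol (1:1 ratio)
[OCl^-] = 1.265 × 10^-3 / 0.01996 = 0.06338 mol/L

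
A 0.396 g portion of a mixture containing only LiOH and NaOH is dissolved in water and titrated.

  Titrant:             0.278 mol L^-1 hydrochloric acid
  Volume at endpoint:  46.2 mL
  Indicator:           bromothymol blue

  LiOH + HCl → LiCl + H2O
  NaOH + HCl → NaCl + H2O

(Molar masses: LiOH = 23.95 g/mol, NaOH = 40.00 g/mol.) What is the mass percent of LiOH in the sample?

n(HCl) = 0.0462 × 0.278 = 0.0128 mol
Let x = n(LiOH), y = n(NaOH).
Titrant: 1x + 1y = 0.0128;  mass: 23.95x + 40.00y = 0.396
Solving, x = 7.34 × 10^-3 mol, y = 5.51 × 10^-3 mol
mass of LiOH = 7.34 × 10^-3 × 23.95 = 0.176 g
% LiOH = 0.176 / 0.396 × 100 = 44.4 %

44.4 %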